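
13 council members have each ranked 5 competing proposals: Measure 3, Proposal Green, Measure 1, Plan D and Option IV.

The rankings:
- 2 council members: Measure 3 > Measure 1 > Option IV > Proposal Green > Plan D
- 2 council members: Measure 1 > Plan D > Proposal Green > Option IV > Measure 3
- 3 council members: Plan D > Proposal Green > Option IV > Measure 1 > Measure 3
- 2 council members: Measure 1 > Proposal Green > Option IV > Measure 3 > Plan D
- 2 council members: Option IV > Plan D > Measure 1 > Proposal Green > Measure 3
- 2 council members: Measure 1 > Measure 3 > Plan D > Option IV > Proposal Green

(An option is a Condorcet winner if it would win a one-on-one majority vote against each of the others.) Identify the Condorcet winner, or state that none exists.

Measure 1

Head-to-head results (13 council members):
Measure 3 vs Proposal Green: Measure 3 preferred on 2+2 = 4 ballots; Proposal Green wins 9–4.
Measure 3 vs Measure 1: Measure 1 wins 11–2.
Measure 3 vs Plan D: Measure 3 preferred on 2+2+2 = 6 ballots; Plan D wins 7–6.
Measure 3 vs Option IV: 4 to 9, Option IV.
Proposal Green–Measure 1: Measure 1 10–3.
Proposal Green vs Plan D: Plan D wins 9–4.
Proposal Green vs Option IV: 2+3+2 = 7 for Proposal Green, 6 for Option IV — Proposal Green by 7–6.
Measure 1 vs Plan D: Measure 1 wins 8–5.
Measure 1 vs Option IV: 2+2+2+2 = 8 for Measure 1, 5 for Option IV — Measure 1 by 8–5.
Plan D vs Option IV: 7 to 6, Plan D.
Measure 1 defeats every rival head-to-head and is the Condorcet winner.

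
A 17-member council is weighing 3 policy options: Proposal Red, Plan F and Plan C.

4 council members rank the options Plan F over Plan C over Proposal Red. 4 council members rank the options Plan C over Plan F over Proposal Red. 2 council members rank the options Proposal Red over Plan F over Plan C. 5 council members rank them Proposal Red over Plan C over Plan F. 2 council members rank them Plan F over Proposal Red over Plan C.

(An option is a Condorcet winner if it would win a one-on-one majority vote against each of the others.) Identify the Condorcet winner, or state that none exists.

none

Pairwise majorities:
Proposal Red vs Plan F: Proposal Red preferred on 2+5 = 7 ballots; Plan F wins 10–7.
Proposal Red vs Plan C: Proposal Red wins 9–8.
Plan F vs Plan C: Plan C, 9–8.
No option is unbeaten: Proposal Red loses to Plan F; Plan F loses to Plan C; Plan C loses to Proposal Red. In particular Proposal Red → Plan C → Plan F → Proposal Red is a majority cycle — no Condorcet winner exists.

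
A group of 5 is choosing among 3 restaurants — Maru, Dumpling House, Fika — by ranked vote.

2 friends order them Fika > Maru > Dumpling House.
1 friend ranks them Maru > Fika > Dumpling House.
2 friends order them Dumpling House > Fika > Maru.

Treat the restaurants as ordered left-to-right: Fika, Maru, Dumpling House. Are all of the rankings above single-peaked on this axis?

no

Axis positions: Fika=1, Maru=2, Dumpling House=3.
Group 1 (peak Fika at position 1): ranking walks positions 1-2-3, expanding outward from the peak — single-peaked.
Group 2 (peak Maru at position 2): ranking walks positions 2-1-3, expanding outward from the peak — single-peaked.
Group 3: ranking walks positions 3-1-2; Fika is ranked above Maru even though Maru lies between Fika and the peak Dumpling House on the axis — preferences dip and rise again. Not single-peaked.
Group 3 violates single-peakedness, so the profile is not single-peaked on this axis.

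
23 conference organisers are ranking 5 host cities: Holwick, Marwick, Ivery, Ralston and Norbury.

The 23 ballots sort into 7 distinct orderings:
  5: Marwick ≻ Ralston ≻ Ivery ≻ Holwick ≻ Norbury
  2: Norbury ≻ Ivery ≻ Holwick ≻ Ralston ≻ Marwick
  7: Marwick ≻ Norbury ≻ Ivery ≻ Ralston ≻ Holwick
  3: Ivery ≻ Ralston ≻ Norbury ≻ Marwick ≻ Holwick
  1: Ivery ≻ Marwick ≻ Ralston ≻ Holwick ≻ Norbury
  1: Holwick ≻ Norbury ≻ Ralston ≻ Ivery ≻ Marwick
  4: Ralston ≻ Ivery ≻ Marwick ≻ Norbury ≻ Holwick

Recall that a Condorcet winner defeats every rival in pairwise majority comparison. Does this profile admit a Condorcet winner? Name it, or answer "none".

Head-to-head results (23 organisers):
Holwick vs Marwick: 2+1 = 3 for Holwick, 20 for Marwick — Marwick by 20–3.
Holwick vs Ivery: Holwick preferred on 1 ballot; Ivery wins 22–1.
Holwick vs Ralston: 3 to 20, Ralston.
Holwick vs Norbury: 5+1+1 = 7 for Holwick, 16 for Norbury — Norbury by 16–7.
Marwick vs Ivery: 5+7 = 12 for Marwick, 11 for Ivery — Marwick by 12–11.
Marwick vs Ralston: 5+7+1 = 13 for Marwick, 10 for Ralston — Marwick by 13–10.
Marwick vs Norbury: 5+7+1+4 = 17 for Marwick, 6 for Norbury — Marwick by 17–6.
Ivery vs Ralston: Ivery is ranked higher on 2+7+3+1 = 13 ballots, Ralston on 10. Ivery wins 13–10.
Ivery vs Norbury: 13 to 10, Ivery.
Ralston vs Norbury: Ralston preferred on 5+3+1+4 = 13 ballots; Ralston wins 13–10.
Marwick beats each of Holwick, Ivery, Ralston, Norbury — Marwick is the Condorcet winner.

Marwick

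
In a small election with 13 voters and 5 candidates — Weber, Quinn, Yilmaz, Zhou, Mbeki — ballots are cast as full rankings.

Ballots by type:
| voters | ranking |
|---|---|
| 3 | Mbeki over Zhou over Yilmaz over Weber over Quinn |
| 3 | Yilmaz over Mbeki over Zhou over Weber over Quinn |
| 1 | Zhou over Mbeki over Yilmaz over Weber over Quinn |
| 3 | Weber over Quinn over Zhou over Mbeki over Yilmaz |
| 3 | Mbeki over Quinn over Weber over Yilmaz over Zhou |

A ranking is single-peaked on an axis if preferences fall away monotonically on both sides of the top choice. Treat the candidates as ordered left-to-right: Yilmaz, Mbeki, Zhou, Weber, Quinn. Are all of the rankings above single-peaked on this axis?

no

Axis positions: Yilmaz=1, Mbeki=2, Zhou=3, Weber=4, Quinn=5.
Type 1 (peak Mbeki at position 2): ranking walks positions 2-3-1-4-5, expanding outward from the peak — single-peaked.
Type 2 (peak Yilmaz at position 1): ranking walks positions 1-2-3-4-5, expanding outward from the peak — single-peaked.
Type 3 (peak Zhou at position 3): ranking walks positions 3-2-1-4-5, expanding outward from the peak — single-peaked.
Type 4 (peak Weber at position 4): ranking walks positions 4-5-3-2-1, expanding outward from the peak — single-peaked.
Type 5: ranking walks positions 2-5-4-1-3; Quinn is ranked above Zhou even though Zhou lies between Quinn and the peak Mbeki on the axis — preferences dip and rise again. Not single-peaked.
Type 5 violates single-peakedness, so the profile is not single-peaked on this axis.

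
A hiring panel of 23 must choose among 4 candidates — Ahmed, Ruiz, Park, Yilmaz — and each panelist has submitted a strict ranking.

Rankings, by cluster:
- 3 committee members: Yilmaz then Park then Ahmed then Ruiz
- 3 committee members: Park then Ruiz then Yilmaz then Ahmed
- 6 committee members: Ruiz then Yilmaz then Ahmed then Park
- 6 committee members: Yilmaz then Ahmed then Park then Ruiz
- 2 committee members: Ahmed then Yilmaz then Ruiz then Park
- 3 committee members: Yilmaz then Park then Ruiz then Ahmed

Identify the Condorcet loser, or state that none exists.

Pairwise majorities:
Ahmed vs Ruiz: Ruiz wins 12–11.
Ahmed vs Park: Ahmed, 14–9.
Ahmed–Yilmaz: Yilmaz 21–2.
Ruiz–Park: Park 15–8.
Ruiz vs Yilmaz: Ruiz is ranked higher on 3+6 = 9 ballots, Yilmaz on 14. Yilmaz wins 14–9.
Park vs Yilmaz: 3 to 20, Yilmaz.
Each candidate has at least one pairwise win (Ahmed beats Park; Ruiz beats Ahmed; Park beats Ruiz; Yilmaz beats Ahmed) — no Condorcet loser.

none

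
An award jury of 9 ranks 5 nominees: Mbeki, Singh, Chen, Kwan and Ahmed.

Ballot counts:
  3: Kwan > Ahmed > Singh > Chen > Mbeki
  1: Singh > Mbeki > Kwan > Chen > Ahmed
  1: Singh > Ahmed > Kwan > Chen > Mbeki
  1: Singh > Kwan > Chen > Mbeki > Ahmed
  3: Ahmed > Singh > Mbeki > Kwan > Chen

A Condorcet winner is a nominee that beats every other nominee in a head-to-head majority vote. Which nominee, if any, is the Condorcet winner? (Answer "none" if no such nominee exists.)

Pairwise majorities:
Mbeki vs Singh: Singh, 9–0.
Mbeki–Chen: Chen 5–4.
Mbeki vs Kwan: Kwan wins 5–4.
Mbeki vs Ahmed: 2 to 7, Ahmed.
Singh–Chen: Singh 9–0.
Singh vs Kwan: Singh wins 6–3.
Singh vs Ahmed: 3 to 6, Ahmed.
Chen vs Kwan: 0 for Chen, 9 for Kwan — Kwan by 9–0.
Chen–Ahmed: Ahmed 7–2.
Kwan vs Ahmed: 5 to 4, Kwan.
Every nominee loses at least once (Mbeki loses to Singh; Singh loses to Ahmed; Chen loses to Singh; Kwan loses to Singh; Ahmed loses to Kwan). The majority relation contains the cycle Singh → Kwan → Ahmed → Singh, so there is no Condorcet winner.

none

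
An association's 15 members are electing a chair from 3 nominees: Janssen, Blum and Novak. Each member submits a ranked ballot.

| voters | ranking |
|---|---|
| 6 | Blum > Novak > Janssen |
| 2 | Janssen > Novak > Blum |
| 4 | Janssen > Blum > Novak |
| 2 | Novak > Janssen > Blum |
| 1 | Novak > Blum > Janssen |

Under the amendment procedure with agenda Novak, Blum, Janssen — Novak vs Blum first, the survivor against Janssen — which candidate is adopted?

Round 1: Novak vs Blum — 5–10, Blum advances.
Round 2: Blum vs Janssen — 7–8, Janssen advances.
Janssen survives the agenda.

Janssen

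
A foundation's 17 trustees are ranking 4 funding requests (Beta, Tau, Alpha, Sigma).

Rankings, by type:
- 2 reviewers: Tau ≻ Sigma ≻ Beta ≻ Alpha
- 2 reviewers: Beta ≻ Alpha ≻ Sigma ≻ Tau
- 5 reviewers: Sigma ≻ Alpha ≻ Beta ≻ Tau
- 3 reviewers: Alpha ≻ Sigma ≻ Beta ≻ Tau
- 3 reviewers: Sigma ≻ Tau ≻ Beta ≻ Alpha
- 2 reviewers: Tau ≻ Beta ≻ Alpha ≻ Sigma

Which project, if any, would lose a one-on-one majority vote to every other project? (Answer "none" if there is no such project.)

Head-to-head results (17 reviewers):
Beta vs Tau: 10 to 7, Beta.
Beta vs Alpha: Beta is ranked higher on 2+2+3+2 = 9 ballots, Alpha on 8. Beta wins 9–8.
Beta vs Sigma: 2+2 = 4 for Beta, 13 for Sigma — Sigma by 13–4.
Tau vs Alpha: Alpha wins 10–7.
Tau vs Sigma: Sigma, 13–4.
Alpha–Sigma: Sigma 10–7.
Tau loses to every other project — it is the Condorcet loser.

Tau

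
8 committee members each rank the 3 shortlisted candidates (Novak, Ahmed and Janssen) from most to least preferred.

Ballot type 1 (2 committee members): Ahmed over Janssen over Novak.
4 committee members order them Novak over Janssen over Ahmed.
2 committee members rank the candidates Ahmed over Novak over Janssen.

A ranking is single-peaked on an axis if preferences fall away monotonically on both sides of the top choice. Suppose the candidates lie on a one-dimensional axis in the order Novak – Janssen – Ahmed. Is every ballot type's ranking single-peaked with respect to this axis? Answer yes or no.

Axis positions: Novak=1, Janssen=2, Ahmed=3.
Ballot type 1 (peak Ahmed at position 3): ranking walks positions 3-2-1, expanding outward from the peak — single-peaked.
Ballot type 2 (peak Novak at position 1): ranking walks positions 1-2-3, expanding outward from the peak — single-peaked.
Ballot type 3: ranking walks positions 3-1-2; Novak is ranked above Janssen even though Janssen lies between Novak and the peak Ahmed on the axis — preferences dip and rise again. Not single-peaked.
Ballot type 3 violates single-peakedness, so the profile is not single-peaked on this axis.

no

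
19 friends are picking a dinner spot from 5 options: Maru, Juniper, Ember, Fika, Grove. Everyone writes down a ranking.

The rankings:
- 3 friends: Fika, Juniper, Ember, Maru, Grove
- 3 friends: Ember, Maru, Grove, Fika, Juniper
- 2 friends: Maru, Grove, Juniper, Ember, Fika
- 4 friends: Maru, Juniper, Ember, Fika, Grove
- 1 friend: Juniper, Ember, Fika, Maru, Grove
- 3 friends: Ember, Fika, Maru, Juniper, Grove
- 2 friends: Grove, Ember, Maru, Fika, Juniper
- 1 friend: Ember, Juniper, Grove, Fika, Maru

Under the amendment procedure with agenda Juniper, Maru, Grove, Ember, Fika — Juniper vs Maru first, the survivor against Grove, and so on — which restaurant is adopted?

Ember

Round 1: Juniper vs Maru — 5–14, Maru advances.
Round 2: Maru vs Grove — 16–3, Maru advances.
Round 3: Maru vs Ember — 6–13, Ember advances.
Round 4: Ember vs Fika — 16–3, Ember advances.
The agenda winner is Ember.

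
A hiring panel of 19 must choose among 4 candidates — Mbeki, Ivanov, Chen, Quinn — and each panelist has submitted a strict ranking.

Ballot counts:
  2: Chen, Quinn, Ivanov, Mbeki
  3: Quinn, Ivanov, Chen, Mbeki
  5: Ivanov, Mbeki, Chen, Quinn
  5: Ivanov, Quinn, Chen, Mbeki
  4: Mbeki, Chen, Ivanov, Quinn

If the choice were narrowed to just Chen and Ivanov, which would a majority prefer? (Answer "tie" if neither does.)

Ballots ranking Chen above Ivanov: 2 + 4 = 6.
Ballots ranking Ivanov above Chen: 19 − 6 = 13.
Ivanov wins the head-to-head 13–6.

Ivanov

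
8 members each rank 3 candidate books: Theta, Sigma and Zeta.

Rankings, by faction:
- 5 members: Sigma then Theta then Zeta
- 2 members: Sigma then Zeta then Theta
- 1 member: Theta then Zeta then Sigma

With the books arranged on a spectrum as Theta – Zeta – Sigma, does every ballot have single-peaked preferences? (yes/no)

Axis positions: Theta=1, Zeta=2, Sigma=3.
Faction 1: ranking walks positions 3-1-2; Theta is ranked above Zeta even though Zeta lies between Theta and the peak Sigma on the axis — preferences dip and rise again. Not single-peaked.
Faction 2 (peak Sigma at position 3): ranking walks positions 3-2-1, expanding outward from the peak — single-peaked.
Faction 3 (peak Theta at position 1): ranking walks positions 1-2-3, expanding outward from the peak — single-peaked.
Faction 1 violates single-peakedness, so the profile is not single-peaked on this axis.

no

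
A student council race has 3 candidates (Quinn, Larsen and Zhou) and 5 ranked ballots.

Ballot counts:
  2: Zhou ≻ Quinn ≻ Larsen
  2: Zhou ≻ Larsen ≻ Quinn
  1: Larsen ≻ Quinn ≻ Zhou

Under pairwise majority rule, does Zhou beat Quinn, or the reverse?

Zhou

Ballots ranking Zhou above Quinn: 2 + 2 = 4.
Ballots ranking Quinn above Zhou: 5 − 4 = 1.
Zhou wins the head-to-head 4–1.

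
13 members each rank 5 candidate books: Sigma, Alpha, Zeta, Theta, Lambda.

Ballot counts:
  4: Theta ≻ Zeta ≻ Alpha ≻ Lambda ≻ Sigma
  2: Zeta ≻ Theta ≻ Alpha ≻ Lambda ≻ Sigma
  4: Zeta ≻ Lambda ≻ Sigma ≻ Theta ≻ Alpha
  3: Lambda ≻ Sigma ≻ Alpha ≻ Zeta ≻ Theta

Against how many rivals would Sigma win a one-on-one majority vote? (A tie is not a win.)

2

Sigma against each rival (13 members):
Sigma vs Alpha: 4+3 = 7 for Sigma, 6 for Alpha — Sigma by 7–6.
Sigma–Zeta: Zeta 10–3.
Sigma vs Theta: Sigma wins 7–6.
Sigma vs Lambda: Sigma is ranked higher on 0 ballots, Lambda on 13. Lambda wins 13–0.
Sigma beats Alpha, Theta; loses to Zeta, Lambda — 2 pairwise wins.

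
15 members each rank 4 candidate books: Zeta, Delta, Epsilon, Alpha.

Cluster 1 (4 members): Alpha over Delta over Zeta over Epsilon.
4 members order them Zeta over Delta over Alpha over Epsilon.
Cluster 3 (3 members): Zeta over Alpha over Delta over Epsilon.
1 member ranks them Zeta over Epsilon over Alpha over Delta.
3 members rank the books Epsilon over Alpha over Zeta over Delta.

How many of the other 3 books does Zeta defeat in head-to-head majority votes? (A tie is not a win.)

Zeta against each rival (15 members):
Zeta vs Delta: Zeta, 11–4.
Zeta vs Epsilon: 12 to 3, Zeta.
Zeta vs Alpha: Zeta, 8–7.
Zeta beats Delta, Epsilon, Alpha — 3 pairwise wins.

3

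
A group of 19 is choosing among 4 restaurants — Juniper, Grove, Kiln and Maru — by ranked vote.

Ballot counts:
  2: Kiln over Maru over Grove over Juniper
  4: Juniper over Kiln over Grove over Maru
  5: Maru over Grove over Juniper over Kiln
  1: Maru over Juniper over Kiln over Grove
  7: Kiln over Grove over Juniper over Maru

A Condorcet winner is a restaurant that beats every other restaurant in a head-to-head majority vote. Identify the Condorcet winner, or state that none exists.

Head-to-head results (19 friends):
Juniper–Grove: Grove 14–5.
Juniper–Kiln: Juniper 10–9.
Juniper vs Maru: Juniper wins 11–8.
Grove vs Kiln: Kiln, 14–5.
Grove–Maru: Grove 11–8.
Kiln vs Maru: Kiln wins 13–6.
Every restaurant loses at least once (Juniper loses to Grove; Grove loses to Kiln; Kiln loses to Juniper; Maru loses to Juniper). The majority relation contains the cycle Juniper beats Kiln beats Grove beats Juniper, so there is no Condorcet winner.

none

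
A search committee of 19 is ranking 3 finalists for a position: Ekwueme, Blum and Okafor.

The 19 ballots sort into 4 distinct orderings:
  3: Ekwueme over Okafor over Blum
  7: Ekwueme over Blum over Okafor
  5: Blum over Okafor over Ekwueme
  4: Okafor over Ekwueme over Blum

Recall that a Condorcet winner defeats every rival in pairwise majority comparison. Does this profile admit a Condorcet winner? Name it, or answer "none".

Ekwueme

Head-to-head results (19 committee members):
Ekwueme vs Blum: Ekwueme is ranked higher on 3+7+4 = 14 ballots, Blum on 5. Ekwueme wins 14–5.
Ekwueme vs Okafor: 10 to 9, Ekwueme.
Blum vs Okafor: 7+5 = 12 for Blum, 7 for Okafor — Blum by 12–7.
Only Ekwueme has no losses; Ekwueme is the Condorcet winner.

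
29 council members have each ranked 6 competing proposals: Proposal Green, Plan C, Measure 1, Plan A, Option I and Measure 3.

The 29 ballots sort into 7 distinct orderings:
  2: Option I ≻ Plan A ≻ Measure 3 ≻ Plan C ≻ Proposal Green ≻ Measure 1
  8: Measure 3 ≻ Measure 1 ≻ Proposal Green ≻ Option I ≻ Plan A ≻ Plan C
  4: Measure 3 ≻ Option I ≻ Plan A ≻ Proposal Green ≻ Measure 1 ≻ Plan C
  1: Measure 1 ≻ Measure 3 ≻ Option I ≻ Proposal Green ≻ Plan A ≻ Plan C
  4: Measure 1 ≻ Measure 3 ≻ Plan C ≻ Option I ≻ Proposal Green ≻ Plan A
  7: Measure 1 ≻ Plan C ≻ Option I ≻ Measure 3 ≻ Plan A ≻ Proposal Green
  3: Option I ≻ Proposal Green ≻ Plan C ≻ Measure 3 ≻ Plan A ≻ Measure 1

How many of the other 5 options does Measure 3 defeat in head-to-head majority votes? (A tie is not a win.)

Measure 3 against each rival (29 council members):
Measure 3 vs Proposal Green: 26 to 3, Measure 3.
Measure 3 vs Plan C: Measure 3 is ranked higher on 2+8+4+1+4 = 19 ballots, Plan C on 10. Measure 3 wins 19–10.
Measure 3 vs Measure 1: Measure 3 is ranked higher on 2+8+4+3 = 17 ballots, Measure 1 on 12. Measure 3 wins 17–12.
Measure 3 vs Plan A: Measure 3, 27–2.
Measure 3 vs Option I: 17 to 12, Measure 3.
Measure 3 beats Proposal Green, Plan C, Measure 1, Plan A, Option I — 5 pairwise wins.

5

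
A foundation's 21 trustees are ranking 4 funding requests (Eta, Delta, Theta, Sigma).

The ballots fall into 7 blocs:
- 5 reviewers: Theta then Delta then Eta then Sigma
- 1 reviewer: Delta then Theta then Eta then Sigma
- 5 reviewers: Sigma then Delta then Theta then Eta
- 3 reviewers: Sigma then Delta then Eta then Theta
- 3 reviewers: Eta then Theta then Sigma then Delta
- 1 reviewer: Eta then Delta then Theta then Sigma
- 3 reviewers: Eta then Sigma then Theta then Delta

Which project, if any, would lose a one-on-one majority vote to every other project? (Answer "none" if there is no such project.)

Head-to-head results (21 reviewers):
Eta vs Delta: Eta preferred on 3+1+3 = 7 ballots; Delta wins 14–7.
Eta vs Theta: 3+3+1+3 = 10 for Eta, 11 for Theta — Theta by 11–10.
Eta vs Sigma: Eta preferred on 5+1+3+1+3 = 13 ballots; Eta wins 13–8.
Delta vs Theta: Delta is ranked higher on 1+5+3+1 = 10 ballots, Theta on 11. Theta wins 11–10.
Delta vs Sigma: Delta preferred on 5+1+1 = 7 ballots; Sigma wins 14–7.
Theta vs Sigma: Theta is ranked higher on 5+1+3+1 = 10 ballots, Sigma on 11. Sigma wins 11–10.
Each project has at least one pairwise win (Eta beats Sigma; Delta beats Eta; Theta beats Eta; Sigma beats Delta) — no Condorcet loser.

none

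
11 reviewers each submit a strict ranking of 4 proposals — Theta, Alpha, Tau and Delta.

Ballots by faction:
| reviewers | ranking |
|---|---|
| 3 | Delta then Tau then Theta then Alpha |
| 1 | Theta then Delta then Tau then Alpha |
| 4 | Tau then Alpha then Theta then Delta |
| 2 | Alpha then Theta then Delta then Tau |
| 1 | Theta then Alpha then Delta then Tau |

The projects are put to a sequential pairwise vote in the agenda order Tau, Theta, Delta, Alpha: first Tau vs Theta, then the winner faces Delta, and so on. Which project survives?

Alpha

Round 1: Tau vs Theta — 7–4, Tau advances.
Round 2: Tau vs Delta — 4–7, Delta advances.
Round 3: Delta vs Alpha — 4–7, Alpha advances.
Alpha survives the agenda.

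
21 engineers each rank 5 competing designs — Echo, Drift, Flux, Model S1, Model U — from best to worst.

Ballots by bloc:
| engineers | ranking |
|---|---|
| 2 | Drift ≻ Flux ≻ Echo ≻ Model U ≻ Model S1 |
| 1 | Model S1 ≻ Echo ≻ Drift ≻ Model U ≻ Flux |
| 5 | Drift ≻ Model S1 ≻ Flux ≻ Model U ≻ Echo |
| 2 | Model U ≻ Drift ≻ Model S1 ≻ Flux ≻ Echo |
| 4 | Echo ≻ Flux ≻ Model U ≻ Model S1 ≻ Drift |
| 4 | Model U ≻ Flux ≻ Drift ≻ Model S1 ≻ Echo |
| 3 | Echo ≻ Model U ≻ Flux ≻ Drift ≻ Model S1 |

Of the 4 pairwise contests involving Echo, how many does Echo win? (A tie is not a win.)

0

Echo against each rival (21 engineers):
Echo vs Drift: Echo is ranked higher on 1+4+3 = 8 ballots, Drift on 13. Drift wins 13–8.
Echo vs Flux: Echo is ranked higher on 1+4+3 = 8 ballots, Flux on 13. Flux wins 13–8.
Echo vs Model S1: Model S1, 12–9.
Echo vs Model U: 2+1+4+3 = 10 for Echo, 11 for Model U — Model U by 11–10.
Echo beats no one; loses to Drift, Flux, Model S1, Model U — 0 pairwise wins.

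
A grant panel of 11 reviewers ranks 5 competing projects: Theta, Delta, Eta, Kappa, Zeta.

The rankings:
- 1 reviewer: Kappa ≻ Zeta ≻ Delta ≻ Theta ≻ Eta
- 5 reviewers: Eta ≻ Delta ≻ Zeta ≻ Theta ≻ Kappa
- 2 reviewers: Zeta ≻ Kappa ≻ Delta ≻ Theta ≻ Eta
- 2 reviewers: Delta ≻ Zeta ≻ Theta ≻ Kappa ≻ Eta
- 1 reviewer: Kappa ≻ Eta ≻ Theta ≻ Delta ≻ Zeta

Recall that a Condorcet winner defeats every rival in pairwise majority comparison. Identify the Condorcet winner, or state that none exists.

none

Head-to-head results (11 reviewers):
Theta vs Delta: Delta, 10–1.
Theta vs Eta: Eta wins 6–5.
Theta vs Kappa: Theta, 7–4.
Theta vs Zeta: Zeta, 10–1.
Delta vs Eta: Eta, 6–5.
Delta vs Kappa: Delta, 7–4.
Delta vs Zeta: Delta wins 8–3.
Eta vs Kappa: Kappa, 6–5.
Eta–Zeta: Eta 6–5.
Kappa vs Zeta: Zeta, 9–2.
Every project loses at least once (Theta loses to Delta; Delta loses to Eta; Eta loses to Kappa; Kappa loses to Theta; Zeta loses to Delta). The majority relation contains the cycle Theta → Kappa → Eta → Theta, so there is no Condorcet winner.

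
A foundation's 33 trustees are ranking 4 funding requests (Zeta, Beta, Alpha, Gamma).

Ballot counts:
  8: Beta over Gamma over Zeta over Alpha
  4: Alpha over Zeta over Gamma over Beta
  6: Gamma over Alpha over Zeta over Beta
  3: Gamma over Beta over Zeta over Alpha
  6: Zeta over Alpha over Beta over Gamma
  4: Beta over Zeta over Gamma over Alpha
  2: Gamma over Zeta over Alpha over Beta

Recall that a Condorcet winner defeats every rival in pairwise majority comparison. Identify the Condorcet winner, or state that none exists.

none

Pairwise majorities:
Zeta vs Beta: 18 to 15, Zeta.
Zeta vs Alpha: Zeta preferred on 8+3+6+4+2 = 23 ballots; Zeta wins 23–10.
Zeta vs Gamma: 4+6+4 = 14 for Zeta, 19 for Gamma — Gamma by 19–14.
Beta vs Alpha: Beta is ranked higher on 8+3+4 = 15 ballots, Alpha on 18. Alpha wins 18–15.
Beta vs Gamma: Beta is ranked higher on 8+6+4 = 18 ballots, Gamma on 15. Beta wins 18–15.
Alpha vs Gamma: 10 to 23, Gamma.
Each project drops at least one matchup (Zeta loses to Gamma; Beta loses to Zeta; Alpha loses to Zeta; Gamma loses to Beta); the cycle Zeta > Beta > Gamma > Zeta rules out a Condorcet winner.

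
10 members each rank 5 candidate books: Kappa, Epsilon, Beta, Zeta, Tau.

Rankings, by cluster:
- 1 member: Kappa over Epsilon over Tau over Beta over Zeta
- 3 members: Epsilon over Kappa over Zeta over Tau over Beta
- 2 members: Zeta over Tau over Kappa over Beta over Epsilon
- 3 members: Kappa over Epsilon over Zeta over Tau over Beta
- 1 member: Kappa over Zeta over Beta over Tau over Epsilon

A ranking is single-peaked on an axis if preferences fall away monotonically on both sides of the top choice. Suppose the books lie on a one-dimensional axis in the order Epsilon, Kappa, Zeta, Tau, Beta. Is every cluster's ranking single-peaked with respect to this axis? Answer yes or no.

no

Axis positions: Epsilon=1, Kappa=2, Zeta=3, Tau=4, Beta=5.
Cluster 1: ranking walks positions 2-1-4-5-3; Tau is ranked above Zeta even though Zeta lies between Tau and the peak Kappa on the axis — preferences dip and rise again. Not single-peaked.
Cluster 2 (peak Epsilon at position 1): ranking walks positions 1-2-3-4-5, expanding outward from the peak — single-peaked.
Cluster 3 (peak Zeta at position 3): ranking walks positions 3-4-2-5-1, expanding outward from the peak — single-peaked.
Cluster 4 (peak Kappa at position 2): ranking walks positions 2-1-3-4-5, expanding outward from the peak — single-peaked.
Cluster 5: ranking walks positions 2-3-5-4-1; Beta is ranked above Tau even though Tau lies between Beta and the peak Kappa on the axis — preferences dip and rise again. Not single-peaked.
Cluster 1 violates single-peakedness, so the profile is not single-peaked on this axis.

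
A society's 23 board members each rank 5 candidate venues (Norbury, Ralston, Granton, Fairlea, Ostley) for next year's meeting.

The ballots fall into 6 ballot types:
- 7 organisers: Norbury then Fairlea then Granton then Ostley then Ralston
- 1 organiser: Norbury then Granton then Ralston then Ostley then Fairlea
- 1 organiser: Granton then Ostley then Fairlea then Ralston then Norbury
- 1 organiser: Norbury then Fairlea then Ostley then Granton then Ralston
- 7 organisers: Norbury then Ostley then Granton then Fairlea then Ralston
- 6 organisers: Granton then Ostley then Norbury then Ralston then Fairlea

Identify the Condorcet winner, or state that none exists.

Norbury

Pairwise majorities:
Norbury vs Ralston: Norbury, 22–1.
Norbury vs Granton: Norbury is ranked higher on 7+1+1+7 = 16 ballots, Granton on 7. Norbury wins 16–7.
Norbury–Fairlea: Norbury 22–1.
Norbury vs Ostley: 7+1+1+7 = 16 for Norbury, 7 for Ostley — Norbury by 16–7.
Ralston vs Granton: 0 to 23, Granton.
Ralston vs Fairlea: 1+6 = 7 for Ralston, 16 for Fairlea — Fairlea by 16–7.
Ralston–Ostley: Ostley 22–1.
Granton vs Fairlea: Granton is ranked higher on 1+1+7+6 = 15 ballots, Fairlea on 8. Granton wins 15–8.
Granton vs Ostley: Granton wins 15–8.
Fairlea–Ostley: Ostley 15–8.
Norbury beats each of Ralston, Granton, Fairlea, Ostley — Norbury is the Condorcet winner.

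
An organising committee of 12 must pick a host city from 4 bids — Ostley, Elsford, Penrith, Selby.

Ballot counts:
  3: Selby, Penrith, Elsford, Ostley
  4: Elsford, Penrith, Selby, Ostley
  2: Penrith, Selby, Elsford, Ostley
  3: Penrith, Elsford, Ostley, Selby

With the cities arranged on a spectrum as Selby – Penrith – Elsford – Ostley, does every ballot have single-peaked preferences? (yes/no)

yes

Axis positions: Selby=1, Penrith=2, Elsford=3, Ostley=4.
Faction 1 (peak Selby at position 1): ranking walks positions 1-2-3-4, expanding outward from the peak — single-peaked.
Faction 2 (peak Elsford at position 3): ranking walks positions 3-2-1-4, expanding outward from the peak — single-peaked.
Faction 3 (peak Penrith at position 2): ranking walks positions 2-1-3-4, expanding outward from the peak — single-peaked.
Faction 4 (peak Penrith at position 2): ranking walks positions 2-3-4-1, expanding outward from the peak — single-peaked.
Every ranking is single-peaked on this axis.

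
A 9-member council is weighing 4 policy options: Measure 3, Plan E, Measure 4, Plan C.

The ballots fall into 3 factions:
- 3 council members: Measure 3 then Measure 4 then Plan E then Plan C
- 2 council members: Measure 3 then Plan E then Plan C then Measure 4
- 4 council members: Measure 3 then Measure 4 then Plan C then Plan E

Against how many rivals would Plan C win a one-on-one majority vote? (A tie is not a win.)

0

Plan C against each rival (9 council members):
Plan C vs Measure 3: Measure 3, 9–0.
Plan C vs Plan E: 4 for Plan C, 5 for Plan E — Plan E by 5–4.
Plan C vs Measure 4: Measure 4 wins 7–2.
Plan C beats no one; loses to Measure 3, Plan E, Measure 4 — 0 pairwise wins.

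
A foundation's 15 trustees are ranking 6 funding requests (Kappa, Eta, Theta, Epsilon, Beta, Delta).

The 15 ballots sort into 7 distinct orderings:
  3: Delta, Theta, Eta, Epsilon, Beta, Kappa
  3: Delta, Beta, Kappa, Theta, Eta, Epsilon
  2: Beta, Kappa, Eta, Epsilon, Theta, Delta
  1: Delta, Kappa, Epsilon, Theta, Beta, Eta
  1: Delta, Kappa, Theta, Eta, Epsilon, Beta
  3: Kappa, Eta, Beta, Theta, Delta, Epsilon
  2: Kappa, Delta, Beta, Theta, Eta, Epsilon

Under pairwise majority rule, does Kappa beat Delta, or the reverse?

Delta

Ballots ranking Kappa above Delta: 2 + 3 + 2 = 7.
Ballots ranking Delta above Kappa: 15 − 7 = 8.
Delta wins the head-to-head 8–7.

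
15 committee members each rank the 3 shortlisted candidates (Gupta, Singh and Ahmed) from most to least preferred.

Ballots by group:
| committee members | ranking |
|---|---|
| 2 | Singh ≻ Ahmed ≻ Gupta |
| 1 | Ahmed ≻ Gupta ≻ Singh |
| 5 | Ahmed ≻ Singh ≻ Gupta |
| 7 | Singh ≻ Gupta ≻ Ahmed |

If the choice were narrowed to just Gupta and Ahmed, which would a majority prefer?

Ahmed

Ballots ranking Gupta above Ahmed: 7.
Ballots ranking Ahmed above Gupta: 15 − 7 = 8.
Ahmed wins the head-to-head 8–7.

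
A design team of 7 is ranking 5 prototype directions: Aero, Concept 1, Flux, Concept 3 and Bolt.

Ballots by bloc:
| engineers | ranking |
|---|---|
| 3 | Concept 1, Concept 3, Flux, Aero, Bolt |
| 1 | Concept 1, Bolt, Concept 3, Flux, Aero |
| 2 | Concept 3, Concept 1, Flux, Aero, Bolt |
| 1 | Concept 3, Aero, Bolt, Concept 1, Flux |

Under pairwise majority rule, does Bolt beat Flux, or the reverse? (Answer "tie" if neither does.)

Ballots ranking Bolt above Flux: 1 + 1 = 2.
Ballots ranking Flux above Bolt: 7 − 2 = 5.
Flux wins the head-to-head 5–2.

Flux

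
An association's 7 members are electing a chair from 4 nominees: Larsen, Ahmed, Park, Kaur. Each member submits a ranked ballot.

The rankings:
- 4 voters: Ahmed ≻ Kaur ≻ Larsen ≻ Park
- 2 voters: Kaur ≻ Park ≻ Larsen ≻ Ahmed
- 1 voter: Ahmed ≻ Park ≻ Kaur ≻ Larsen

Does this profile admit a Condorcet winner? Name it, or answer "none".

Ahmed

Pairwise majorities:
Larsen vs Ahmed: 2 to 5, Ahmed.
Larsen vs Park: Larsen wins 4–3.
Larsen–Kaur: Kaur 7–0.
Ahmed vs Park: Ahmed wins 5–2.
Ahmed vs Kaur: 5 to 2, Ahmed.
Park vs Kaur: Park preferred on 1 ballot; Kaur wins 6–1.
Only Ahmed has no losses; Ahmed is the Condorcet winner.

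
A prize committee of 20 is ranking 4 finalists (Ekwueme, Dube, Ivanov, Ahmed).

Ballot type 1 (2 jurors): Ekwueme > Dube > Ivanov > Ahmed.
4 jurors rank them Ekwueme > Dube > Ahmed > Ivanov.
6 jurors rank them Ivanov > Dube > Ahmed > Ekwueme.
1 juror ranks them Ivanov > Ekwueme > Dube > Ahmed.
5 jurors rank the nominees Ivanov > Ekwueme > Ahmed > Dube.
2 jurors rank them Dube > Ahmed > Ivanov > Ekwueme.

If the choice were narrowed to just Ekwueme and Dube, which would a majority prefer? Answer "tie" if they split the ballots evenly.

Ballots ranking Ekwueme above Dube: 2 + 4 + 1 + 5 = 12.
Ballots ranking Dube above Ekwueme: 20 − 12 = 8.
Ekwueme wins the head-to-head 12–8.

Ekwueme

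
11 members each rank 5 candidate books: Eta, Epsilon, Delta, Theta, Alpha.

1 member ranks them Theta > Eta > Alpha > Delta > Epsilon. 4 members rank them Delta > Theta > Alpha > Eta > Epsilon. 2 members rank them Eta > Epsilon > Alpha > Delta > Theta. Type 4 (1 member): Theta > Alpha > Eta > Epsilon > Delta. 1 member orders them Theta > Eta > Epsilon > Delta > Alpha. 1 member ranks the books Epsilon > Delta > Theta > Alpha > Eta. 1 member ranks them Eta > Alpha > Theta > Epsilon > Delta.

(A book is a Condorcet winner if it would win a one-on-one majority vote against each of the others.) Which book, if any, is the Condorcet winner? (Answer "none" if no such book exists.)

none

Check each pair by majority over 11 ballots:
Eta vs Epsilon: Eta wins 10–1.
Eta vs Delta: Eta, 6–5.
Eta vs Theta: Theta wins 8–3.
Eta–Alpha: Alpha 6–5.
Epsilon vs Delta: Epsilon wins 6–5.
Epsilon vs Theta: Theta wins 8–3.
Epsilon vs Alpha: Alpha, 7–4.
Delta vs Theta: Delta, 7–4.
Delta vs Alpha: Delta wins 6–5.
Theta vs Alpha: Theta, 8–3.
Every book loses at least once (Eta loses to Theta; Epsilon loses to Eta; Delta loses to Eta; Theta loses to Delta; Alpha loses to Delta). The majority relation contains the cycle Eta > Delta > Theta > Eta, so there is no Condorcet winner.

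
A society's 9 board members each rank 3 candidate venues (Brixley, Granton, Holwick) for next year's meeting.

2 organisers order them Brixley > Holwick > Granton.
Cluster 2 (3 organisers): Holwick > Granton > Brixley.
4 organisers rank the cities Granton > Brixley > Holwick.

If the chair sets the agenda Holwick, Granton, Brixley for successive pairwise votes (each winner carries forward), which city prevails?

Round 1: Holwick vs Granton — 5–4, Holwick advances.
Round 2: Holwick vs Brixley — 3–6, Brixley advances.
The agenda winner is Brixley.

Brixley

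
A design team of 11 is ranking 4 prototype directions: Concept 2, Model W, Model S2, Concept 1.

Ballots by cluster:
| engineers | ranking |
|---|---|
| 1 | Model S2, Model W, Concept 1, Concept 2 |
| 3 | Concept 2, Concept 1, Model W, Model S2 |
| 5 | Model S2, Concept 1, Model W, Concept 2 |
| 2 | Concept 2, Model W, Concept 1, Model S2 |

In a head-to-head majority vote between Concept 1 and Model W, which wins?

Concept 1

Ballots ranking Concept 1 above Model W: 3 + 5 = 8.
Ballots ranking Model W above Concept 1: 11 − 8 = 3.
Concept 1 wins the head-to-head 8–3.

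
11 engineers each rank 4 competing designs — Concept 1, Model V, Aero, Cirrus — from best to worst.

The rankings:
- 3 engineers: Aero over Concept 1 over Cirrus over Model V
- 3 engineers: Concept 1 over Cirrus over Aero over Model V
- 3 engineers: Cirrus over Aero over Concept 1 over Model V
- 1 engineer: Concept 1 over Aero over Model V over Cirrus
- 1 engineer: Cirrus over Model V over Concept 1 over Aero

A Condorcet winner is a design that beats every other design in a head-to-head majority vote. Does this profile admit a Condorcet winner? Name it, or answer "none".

none

Check each pair by majority over 11 ballots:
Concept 1 vs Model V: 10 to 1, Concept 1.
Concept 1 vs Aero: 3+1+1 = 5 for Concept 1, 6 for Aero — Aero by 6–5.
Concept 1 vs Cirrus: Concept 1 preferred on 3+3+1 = 7 ballots; Concept 1 wins 7–4.
Model V vs Aero: Model V is ranked higher on 1 ballot, Aero on 10. Aero wins 10–1.
Model V vs Cirrus: 1 for Model V, 10 for Cirrus — Cirrus by 10–1.
Aero vs Cirrus: Aero is ranked higher on 3+1 = 4 ballots, Cirrus on 7. Cirrus wins 7–4.
Every design loses at least once (Concept 1 loses to Aero; Model V loses to Concept 1; Aero loses to Cirrus; Cirrus loses to Concept 1). The majority relation contains the cycle Concept 1 beats Cirrus beats Aero beats Concept 1, so there is no Condorcet winner.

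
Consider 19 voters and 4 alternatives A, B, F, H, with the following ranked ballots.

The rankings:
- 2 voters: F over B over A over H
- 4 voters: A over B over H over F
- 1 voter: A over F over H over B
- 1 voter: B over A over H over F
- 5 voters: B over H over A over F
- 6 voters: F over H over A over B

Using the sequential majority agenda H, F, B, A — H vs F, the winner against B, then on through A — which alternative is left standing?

A

Round 1: H vs F — 10–9, H advances.
Round 2: H vs B — 7–12, B advances.
Round 3: B vs A — 8–11, A advances.
A survives the agenda.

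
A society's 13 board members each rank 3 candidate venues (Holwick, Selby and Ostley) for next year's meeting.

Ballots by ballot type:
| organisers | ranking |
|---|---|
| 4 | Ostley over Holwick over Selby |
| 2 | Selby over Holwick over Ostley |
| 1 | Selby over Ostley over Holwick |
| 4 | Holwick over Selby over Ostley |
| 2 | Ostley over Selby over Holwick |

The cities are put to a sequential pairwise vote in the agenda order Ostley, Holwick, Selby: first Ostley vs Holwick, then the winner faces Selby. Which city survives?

Round 1: Ostley vs Holwick — 7–6, Ostley advances.
Round 2: Ostley vs Selby — 6–7, Selby advances.
Selby survives the agenda.

Selby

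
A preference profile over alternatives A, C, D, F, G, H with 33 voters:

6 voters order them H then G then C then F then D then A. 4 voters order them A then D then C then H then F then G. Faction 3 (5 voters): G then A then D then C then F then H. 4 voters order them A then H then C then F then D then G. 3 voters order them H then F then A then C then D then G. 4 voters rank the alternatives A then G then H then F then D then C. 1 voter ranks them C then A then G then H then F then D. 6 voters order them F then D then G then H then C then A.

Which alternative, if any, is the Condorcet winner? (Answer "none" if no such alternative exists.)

Pairwise majorities:
A vs C: A wins 20–13.
A vs D: A is ranked higher on 4+5+4+3+4+1 = 21 ballots, D on 12. A wins 21–12.
A vs F: A is ranked higher on 4+5+4+4+1 = 18 ballots, F on 15. A wins 18–15.
A vs G: G wins 17–16.
A vs H: 18 to 15, A.
C vs D: C is ranked higher on 6+4+3+1 = 14 ballots, D on 19. D wins 19–14.
C vs F: C preferred on 6+4+5+4+1 = 20 ballots; C wins 20–13.
C vs G: 4+4+3+1 = 12 for C, 21 for G — G by 21–12.
C–H: H 23–10.
D vs F: F wins 24–9.
D–G: D 17–16.
D vs H: 15 to 18, H.
F vs G: F, 17–16.
F vs H: 11 to 22, H.
G–H: H 17–16.
No alternative is unbeaten: A loses to G; C loses to A; D loses to A; F loses to A; G loses to D; H loses to A. In particular A → D → G → A is a majority cycle — no Condorcet winner exists.

none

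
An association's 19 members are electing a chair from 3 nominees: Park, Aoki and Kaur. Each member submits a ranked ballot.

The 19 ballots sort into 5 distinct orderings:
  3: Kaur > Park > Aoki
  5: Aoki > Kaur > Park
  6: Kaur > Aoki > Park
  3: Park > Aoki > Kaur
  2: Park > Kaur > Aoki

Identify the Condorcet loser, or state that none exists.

Park

Pairwise majorities:
Park–Aoki: Aoki 11–8.
Park vs Kaur: 3+2 = 5 for Park, 14 for Kaur — Kaur by 14–5.
Aoki vs Kaur: Aoki is ranked higher on 5+3 = 8 ballots, Kaur on 11. Kaur wins 11–8.
Park loses to every other candidate — it is the Condorcet loser.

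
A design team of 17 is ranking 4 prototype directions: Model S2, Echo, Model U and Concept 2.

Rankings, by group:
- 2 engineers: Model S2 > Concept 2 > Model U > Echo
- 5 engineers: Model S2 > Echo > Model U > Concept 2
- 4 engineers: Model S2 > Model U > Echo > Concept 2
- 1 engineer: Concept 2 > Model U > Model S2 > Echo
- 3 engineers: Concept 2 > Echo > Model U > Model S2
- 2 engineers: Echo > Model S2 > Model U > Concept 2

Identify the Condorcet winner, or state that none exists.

Head-to-head results (17 engineers):
Model S2 vs Echo: Model S2 wins 12–5.
Model S2–Model U: Model S2 13–4.
Model S2–Concept 2: Model S2 13–4.
Echo vs Model U: Echo, 10–7.
Echo–Concept 2: Echo 11–6.
Model U vs Concept 2: Model U wins 11–6.
Only Model S2 has no losses; Model S2 is the Condorcet winner.

Model S2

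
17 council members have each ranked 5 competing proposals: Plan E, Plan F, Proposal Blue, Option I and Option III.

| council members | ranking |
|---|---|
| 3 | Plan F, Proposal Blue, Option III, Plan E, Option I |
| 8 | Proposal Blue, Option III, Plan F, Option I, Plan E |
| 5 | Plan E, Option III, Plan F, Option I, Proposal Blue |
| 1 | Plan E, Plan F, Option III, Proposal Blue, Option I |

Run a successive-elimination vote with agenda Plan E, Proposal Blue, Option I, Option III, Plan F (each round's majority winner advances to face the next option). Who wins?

Round 1: Plan E vs Proposal Blue — 6–11, Proposal Blue advances.
Round 2: Proposal Blue vs Option I — 12–5, Proposal Blue advances.
Round 3: Proposal Blue vs Option III — 11–6, Proposal Blue advances.
Round 4: Proposal Blue vs Plan F — 8–9, Plan F advances.
The agenda winner is Plan F.

Plan F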